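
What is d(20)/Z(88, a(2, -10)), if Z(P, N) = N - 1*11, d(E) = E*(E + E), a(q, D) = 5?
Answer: -400/3 ≈ -133.33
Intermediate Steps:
d(E) = 2*E**2 (d(E) = E*(2*E) = 2*E**2)
Z(P, N) = -11 + N (Z(P, N) = N - 11 = -11 + N)
d(20)/Z(88, a(2, -10)) = (2*20**2)/(-11 + 5) = (2*400)/(-6) = 800*(-1/6) = -400/3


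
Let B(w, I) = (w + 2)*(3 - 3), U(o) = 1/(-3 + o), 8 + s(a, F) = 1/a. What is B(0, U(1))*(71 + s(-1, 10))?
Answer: 0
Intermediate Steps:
s(a, F) = -8 + 1/a
B(w, I) = 0 (B(w, I) = (2 + w)*0 = 0)
B(0, U(1))*(71 + s(-1, 10)) = 0*(71 + (-8 + 1/(-1))) = 0*(71 + (-8 - 1)) = 0*(71 - 9) = 0*62 = 0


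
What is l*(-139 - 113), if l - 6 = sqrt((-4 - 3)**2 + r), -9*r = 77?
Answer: -1512 - 168*sqrt(91) ≈ -3114.6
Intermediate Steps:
r = -77/9 (r = -1/9*77 = -77/9 ≈ -8.5556)
l = 6 + 2*sqrt(91)/3 (l = 6 + sqrt((-4 - 3)**2 - 77/9) = 6 + sqrt((-7)**2 - 77/9) = 6 + sqrt(49 - 77/9) = 6 + sqrt(364/9) = 6 + 2*sqrt(91)/3 ≈ 12.360)
l*(-139 - 113) = (6 + 2*sqrt(91)/3)*(-139 - 113) = (6 + 2*sqrt(91)/3)*(-252) = -1512 - 168*sqrt(91)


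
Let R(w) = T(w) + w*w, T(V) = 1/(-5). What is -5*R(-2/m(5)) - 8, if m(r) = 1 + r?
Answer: -68/9 ≈ -7.5556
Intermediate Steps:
T(V) = -⅕
R(w) = -⅕ + w² (R(w) = -⅕ + w*w = -⅕ + w²)
-5*R(-2/m(5)) - 8 = -5*(-⅕ + (-2/(1 + 5))²) - 8 = -5*(-⅕ + (-2/6)²) - 8 = -5*(-⅕ + (-2*⅙)²) - 8 = -5*(-⅕ + (-⅓)²) - 8 = -5*(-⅕ + ⅑) - 8 = -5*(-4/45) - 8 = 4/9 - 8 = -68/9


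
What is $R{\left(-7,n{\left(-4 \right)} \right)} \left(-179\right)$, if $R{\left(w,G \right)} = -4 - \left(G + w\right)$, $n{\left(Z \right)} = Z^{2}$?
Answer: $2327$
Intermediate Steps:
$R{\left(w,G \right)} = -4 - G - w$ ($R{\left(w,G \right)} = -4 - \left(G + w\right) = -4 - G - w$)
$R{\left(-7,n{\left(-4 \right)} \right)} \left(-179\right) = \left(-4 - \left(-4\right)^{2} - -7\right) \left(-179\right) = \left(-4 - 16 + 7\right) \left(-179\right) = \left(-13\right) \left(-179\right) = 2327$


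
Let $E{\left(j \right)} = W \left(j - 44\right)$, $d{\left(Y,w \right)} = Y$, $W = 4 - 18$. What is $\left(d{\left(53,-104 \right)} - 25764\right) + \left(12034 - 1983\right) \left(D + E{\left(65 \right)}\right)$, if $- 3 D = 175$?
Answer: $- \frac{10701040}{3} \approx -3.567 \cdot 10^{6}$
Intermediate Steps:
$D = - \frac{175}{3}$ ($D = \left(- \frac{1}{3}\right) 175 = - \frac{175}{3} \approx -58.333$)
$W = -14$ ($W = 4 - 18 = -14$)
$E{\left(j \right)} = 616 - 14 j$ ($E{\left(j \right)} = - 14 \left(j - 44\right) = - 14 \left(-44 + j\right) = 616 - 14 j$)
$\left(d{\left(53,-104 \right)} - 25764\right) + \left(12034 - 1983\right) \left(D + E{\left(65 \right)}\right) = \left(53 - 25764\right) + \left(12034 - 1983\right) \left(- \frac{175}{3} + \left(616 - 910\right)\right) = -25711 + 10051 \left(- \frac{175}{3} + \left(616 - 910\right)\right) = -25711 + 10051 \left(- \frac{175}{3} - 294\right) = -25711 + 10051 \left(- \frac{1057}{3}\right) = -25711 - \frac{10623907}{3} = - \frac{10701040}{3}$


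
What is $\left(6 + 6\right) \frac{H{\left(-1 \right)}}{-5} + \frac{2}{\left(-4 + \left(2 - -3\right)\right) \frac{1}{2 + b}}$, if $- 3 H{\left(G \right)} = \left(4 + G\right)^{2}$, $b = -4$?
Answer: $\frac{16}{5} \approx 3.2$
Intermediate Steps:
$H{\left(G \right)} = - \frac{\left(4 + G\right)^{2}}{3}$
$\left(6 + 6\right) \frac{H{\left(-1 \right)}}{-5} + \frac{2}{\left(-4 + \left(2 - -3\right)\right) \frac{1}{2 + b}} = \left(6 + 6\right) \frac{\left(- \frac{1}{3}\right) \left(4 - 1\right)^{2}}{-5} + \frac{2}{\left(-4 + \left(2 - -3\right)\right) \frac{1}{2 - 4}} = 12 - \frac{3^{2}}{3} \left(- \frac{1}{5}\right) + \frac{2}{\left(-4 + \left(2 + 3\right)\right) \frac{1}{-2}} = 12 \left(- \frac{1}{3}\right) 9 \left(- \frac{1}{5}\right) + \frac{2}{\left(-4 + 5\right) \left(- \frac{1}{2}\right)} = 12 \left(\left(-3\right) \left(- \frac{1}{5}\right)\right) + \frac{2}{1 \left(- \frac{1}{2}\right)} = 12 \cdot \frac{3}{5} + \frac{2}{- \frac{1}{2}} = \frac{36}{5} + 2 \left(-2\right) = \frac{36}{5} - 4 = \frac{16}{5}$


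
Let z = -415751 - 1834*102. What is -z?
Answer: 602819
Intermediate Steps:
z = -602819 (z = -415751 - 1*187068 = -415751 - 187068 = -602819)
-z = -1*(-602819) = 602819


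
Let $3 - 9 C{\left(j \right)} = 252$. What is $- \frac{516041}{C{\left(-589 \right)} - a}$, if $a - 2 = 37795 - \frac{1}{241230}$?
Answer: $\frac{124484570430}{9124444339} \approx 13.643$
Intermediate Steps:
$a = \frac{9117770309}{241230}$ ($a = 2 + \left(37795 - \frac{1}{241230}\right) = 2 + \frac{9117287849}{241230} = \frac{9117770309}{241230} \approx 37797.0$)
$C{\left(j \right)} = - \frac{83}{3}$ ($C{\left(j \right)} = \frac{1}{3} - 28 = - \frac{83}{3}$)
$- \frac{516041}{C{\left(-589 \right)} - a} = - \frac{516041}{- \frac{83}{3} - \frac{9117770309}{241230}} = - \frac{516041}{- \frac{9124444339}{241230}} = \left(-516041\right) \left(- \frac{241230}{9124444339}\right) = \frac{124484570430}{9124444339}$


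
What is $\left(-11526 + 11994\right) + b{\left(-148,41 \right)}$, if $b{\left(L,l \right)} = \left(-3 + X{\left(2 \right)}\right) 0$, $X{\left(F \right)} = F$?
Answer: $468$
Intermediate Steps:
$b{\left(L,l \right)} = 0$ ($b{\left(L,l \right)} = \left(-3 + 2\right) 0 = \left(-1\right) 0 = 0$)
$\left(-11526 + 11994\right) + b{\left(-148,41 \right)} = \left(-11526 + 11994\right) + 0 = 468 + 0 = 468$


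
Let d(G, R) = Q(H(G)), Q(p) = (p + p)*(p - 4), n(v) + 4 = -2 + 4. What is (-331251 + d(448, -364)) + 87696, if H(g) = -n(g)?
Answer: -243563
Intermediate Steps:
n(v) = -2 (n(v) = -4 + (-2 + 4) = -4 + 2 = -2)
H(g) = 2 (H(g) = -1*(-2) = 2)
Q(p) = 2*p*(-4 + p) (Q(p) = (2*p)*(-4 + p) = 2*p*(-4 + p))
d(G, R) = -8 (d(G, R) = 2*2*(-4 + 2) = 2*2*(-2) = -8)
(-331251 + d(448, -364)) + 87696 = (-331251 - 8) + 87696 = -331259 + 87696 = -243563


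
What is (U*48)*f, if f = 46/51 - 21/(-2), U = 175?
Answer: 1628200/17 ≈ 95777.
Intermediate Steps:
f = 1163/102 (f = 46*(1/51) - 21*(-1/2) = 46/51 + 21/2 = 1163/102 ≈ 11.402)
(U*48)*f = (175*48)*(1163/102) = 8400*(1163/102) = 1628200/17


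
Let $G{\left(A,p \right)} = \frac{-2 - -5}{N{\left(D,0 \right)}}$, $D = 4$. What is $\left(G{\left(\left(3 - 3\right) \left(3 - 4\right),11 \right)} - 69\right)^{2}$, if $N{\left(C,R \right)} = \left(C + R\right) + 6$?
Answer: $\frac{471969}{100} \approx 4719.7$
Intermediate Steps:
$N{\left(C,R \right)} = 6 + C + R$
$G{\left(A,p \right)} = \frac{3}{10}$ ($G{\left(A,p \right)} = \frac{-2 - -5}{6 + 4 + 0} = \frac{-2 + 5}{10} = 3 \cdot \frac{1}{10} = \frac{3}{10}$)
$\left(G{\left(\left(3 - 3\right) \left(3 - 4\right),11 \right)} - 69\right)^{2} = \left(\frac{3}{10} - 69\right)^{2} = \left(- \frac{687}{10}\right)^{2} = \frac{471969}{100}$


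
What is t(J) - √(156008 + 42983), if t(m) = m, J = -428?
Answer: -428 - √198991 ≈ -874.08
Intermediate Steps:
t(J) - √(156008 + 42983) = -428 - √(156008 + 42983) = -428 - √198991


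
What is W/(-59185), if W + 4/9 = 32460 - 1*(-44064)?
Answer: -36248/28035 ≈ -1.2930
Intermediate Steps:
W = 688712/9 (W = -4/9 + (32460 - 1*(-44064)) = -4/9 + (32460 + 44064) = -4/9 + 76524 = 688712/9 ≈ 76524.)
W/(-59185) = (688712/9)/(-59185) = (688712/9)*(-1/59185) = -36248/28035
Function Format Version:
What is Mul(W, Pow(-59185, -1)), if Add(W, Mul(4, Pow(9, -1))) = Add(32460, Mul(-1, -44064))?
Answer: Rational(-36248, 28035) ≈ -1.2930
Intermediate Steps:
W = Rational(688712, 9) (W = Add(Rational(-4, 9), Add(32460, Mul(-1, -44064))) = Add(Rational(-4, 9), Add(32460, 44064)) = Add(Rational(-4, 9), 76524) = Rational(688712, 9) ≈ 76524.)
Mul(W, Pow(-59185, -1)) = Mul(Rational(688712, 9), Pow(-59185, -1)) = Mul(Rational(688712, 9), Rational(-1, 59185)) = Rational(-36248, 28035)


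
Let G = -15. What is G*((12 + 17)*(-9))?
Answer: 3915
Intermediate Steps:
G*((12 + 17)*(-9)) = -15*(12 + 17)*(-9) = -435*(-9) = -15*(-261) = 3915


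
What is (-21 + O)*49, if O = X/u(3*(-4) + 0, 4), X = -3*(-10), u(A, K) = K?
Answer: -1323/2 ≈ -661.50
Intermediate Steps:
X = 30
O = 15/2 (O = 30/4 = 30*(¼) = 15/2 ≈ 7.5000)
(-21 + O)*49 = (-21 + 15/2)*49 = -27/2*49 = -1323/2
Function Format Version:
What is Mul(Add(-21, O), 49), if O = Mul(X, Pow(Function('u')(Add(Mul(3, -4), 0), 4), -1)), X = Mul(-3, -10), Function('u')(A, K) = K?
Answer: Rational(-1323, 2) ≈ -661.50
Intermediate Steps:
X = 30
O = Rational(15, 2) (O = Mul(30, Pow(4, -1)) = Mul(30, Rational(1, 4)) = Rational(15, 2) ≈ 7.5000)
Mul(Add(-21, O), 49) = Mul(Add(-21, Rational(15, 2)), 49) = Mul(Rational(-27, 2), 49) = Rational(-1323, 2)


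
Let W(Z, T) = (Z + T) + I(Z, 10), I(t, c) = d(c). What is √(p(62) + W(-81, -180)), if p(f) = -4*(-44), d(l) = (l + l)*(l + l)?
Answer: 3*√35 ≈ 17.748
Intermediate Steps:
d(l) = 4*l² (d(l) = (2*l)*(2*l) = 4*l²)
I(t, c) = 4*c²
W(Z, T) = 400 + T + Z (W(Z, T) = (Z + T) + 4*10² = (T + Z) + 4*100 = (T + Z) + 400 = 400 + T + Z)
p(f) = 176
√(p(62) + W(-81, -180)) = √(176 + (400 - 180 - 81)) = √(176 + 139) = √315 = 3*√35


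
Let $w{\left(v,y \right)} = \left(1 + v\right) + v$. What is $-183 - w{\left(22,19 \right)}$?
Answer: $-228$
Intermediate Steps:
$w{\left(v,y \right)} = 1 + 2 v$
$-183 - w{\left(22,19 \right)} = -183 - \left(1 + 2 \cdot 22\right) = -183 - \left(1 + 44\right) = -183 - 45 = -228$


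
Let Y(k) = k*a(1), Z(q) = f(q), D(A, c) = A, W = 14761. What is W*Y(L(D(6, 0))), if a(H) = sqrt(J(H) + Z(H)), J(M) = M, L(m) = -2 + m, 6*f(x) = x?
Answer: 29522*sqrt(42)/3 ≈ 63775.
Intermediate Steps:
f(x) = x/6
Z(q) = q/6
a(H) = sqrt(42)*sqrt(H)/6 (a(H) = sqrt(H + H/6) = sqrt(7*H/6) = sqrt(42)*sqrt(H)/6)
Y(k) = k*sqrt(42)/6 (Y(k) = k*(sqrt(42)*sqrt(1)/6) = k*((1/6)*sqrt(42)*1) = k*(sqrt(42)/6) = k*sqrt(42)/6)
W*Y(L(D(6, 0))) = 14761*((-2 + 6)*sqrt(42)/6) = 14761*((1/6)*4*sqrt(42)) = 14761*(2*sqrt(42)/3) = 29522*sqrt(42)/3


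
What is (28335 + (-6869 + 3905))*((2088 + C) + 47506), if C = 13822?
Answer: 1608927336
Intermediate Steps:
(28335 + (-6869 + 3905))*((2088 + C) + 47506) = (28335 + (-6869 + 3905))*((2088 + 13822) + 47506) = (28335 - 2964)*(15910 + 47506) = 25371*63416 = 1608927336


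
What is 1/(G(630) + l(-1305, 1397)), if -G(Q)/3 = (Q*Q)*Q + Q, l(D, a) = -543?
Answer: -1/750143433 ≈ -1.3331e-9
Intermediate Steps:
G(Q) = -3*Q - 3*Q³ (G(Q) = -3*((Q*Q)*Q + Q) = -3*(Q²*Q + Q) = -3*(Q³ + Q) = -3*(Q + Q³) = -3*Q - 3*Q³)
1/(G(630) + l(-1305, 1397)) = 1/(-3*630*(1 + 630²) - 543) = 1/(-3*630*(1 + 396900) - 543) = 1/(-3*630*396901 - 543) = 1/(-750142890 - 543) = 1/(-750143433) = -1/750143433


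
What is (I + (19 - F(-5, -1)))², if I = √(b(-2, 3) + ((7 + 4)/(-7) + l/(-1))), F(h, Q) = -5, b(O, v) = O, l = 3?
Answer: (168 + I*√322)²/49 ≈ 569.43 + 123.05*I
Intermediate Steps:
I = I*√322/7 (I = √(-2 + ((7 + 4)/(-7) + 3/(-1))) = √(-2 + (11*(-⅐) + 3*(-1))) = √(-2 + (-11/7 - 3)) = √(-2 - 32/7) = √(-46/7) = I*√322/7 ≈ 2.5635*I)
(I + (19 - F(-5, -1)))² = (I*√322/7 + (19 - 1*(-5)))² = (I*√322/7 + (19 + 5))² = (I*√322/7 + 24)² = (24 + I*√322/7)²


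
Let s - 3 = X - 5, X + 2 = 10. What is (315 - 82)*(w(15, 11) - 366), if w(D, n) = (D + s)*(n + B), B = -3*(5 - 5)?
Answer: -31455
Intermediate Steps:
X = 8 (X = -2 + 10 = 8)
B = 0 (B = -3*0 = 0)
s = 6 (s = 3 + (8 - 5) = 3 + 3 = 6)
w(D, n) = n*(6 + D) (w(D, n) = (D + 6)*(n + 0) = (6 + D)*n = n*(6 + D))
(315 - 82)*(w(15, 11) - 366) = (315 - 82)*(11*(6 + 15) - 366) = 233*(11*21 - 366) = 233*(231 - 366) = 233*(-135) = -31455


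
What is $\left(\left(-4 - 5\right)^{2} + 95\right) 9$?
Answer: $1584$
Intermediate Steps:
$\left(\left(-4 - 5\right)^{2} + 95\right) 9 = \left(\left(-9\right)^{2} + 95\right) 9 = \left(81 + 95\right) 9 = 176 \cdot 9 = 1584$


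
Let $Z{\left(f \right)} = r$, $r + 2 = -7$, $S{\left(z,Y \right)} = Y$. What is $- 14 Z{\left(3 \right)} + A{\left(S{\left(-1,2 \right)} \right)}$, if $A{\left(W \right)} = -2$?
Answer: $124$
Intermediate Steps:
$r = -9$ ($r = -2 - 7 = -9$)
$Z{\left(f \right)} = -9$
$- 14 Z{\left(3 \right)} + A{\left(S{\left(-1,2 \right)} \right)} = \left(-14\right) \left(-9\right) - 2 = 126 - 2 = 124$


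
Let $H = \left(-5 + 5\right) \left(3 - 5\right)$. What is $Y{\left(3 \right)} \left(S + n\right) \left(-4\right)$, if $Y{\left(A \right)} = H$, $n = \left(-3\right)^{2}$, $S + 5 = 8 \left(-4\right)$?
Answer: $0$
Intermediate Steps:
$S = -37$ ($S = -5 + 8 \left(-4\right) = -5 - 32 = -37$)
$n = 9$
$H = 0$ ($H = 0 \left(-2\right) = 0$)
$Y{\left(A \right)} = 0$
$Y{\left(3 \right)} \left(S + n\right) \left(-4\right) = 0 \left(-37 + 9\right) \left(-4\right) = 0 \left(-28\right) \left(-4\right) = 0 \left(-4\right) = 0$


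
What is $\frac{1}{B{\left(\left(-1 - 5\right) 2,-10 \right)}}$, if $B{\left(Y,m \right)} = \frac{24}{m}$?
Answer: $- \frac{5}{12} \approx -0.41667$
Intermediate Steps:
$\frac{1}{B{\left(\left(-1 - 5\right) 2,-10 \right)}} = \frac{1}{24 \frac{1}{-10}} = \frac{1}{24 \left(- \frac{1}{10}\right)} = \frac{1}{- \frac{12}{5}} = - \frac{5}{12}$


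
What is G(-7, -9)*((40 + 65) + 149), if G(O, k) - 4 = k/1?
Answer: -1270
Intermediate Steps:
G(O, k) = 4 + k (G(O, k) = 4 + k/1 = 4 + k*1 = 4 + k)
G(-7, -9)*((40 + 65) + 149) = (4 - 9)*((40 + 65) + 149) = -5*(105 + 149) = -5*254 = -1270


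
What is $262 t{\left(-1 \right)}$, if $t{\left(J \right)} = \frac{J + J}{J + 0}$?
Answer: $524$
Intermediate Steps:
$t{\left(J \right)} = 2$ ($t{\left(J \right)} = \frac{2 J}{J} = 2$)
$262 t{\left(-1 \right)} = 262 \cdot 2 = 524$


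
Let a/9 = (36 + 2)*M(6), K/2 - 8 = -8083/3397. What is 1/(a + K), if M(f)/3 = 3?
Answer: 3397/10494152 ≈ 0.00032370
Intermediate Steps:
M(f) = 9 (M(f) = 3*3 = 9)
K = 38186/3397 (K = 16 + 2*(-8083/3397) = 16 - 16166/3397 = 38186/3397 ≈ 11.241)
a = 3078 (a = 9*((36 + 2)*9) = 9*(38*9) = 9*342 = 3078)
1/(a + K) = 1/(3078 + 38186/3397) = 1/(10494152/3397) = 3397/10494152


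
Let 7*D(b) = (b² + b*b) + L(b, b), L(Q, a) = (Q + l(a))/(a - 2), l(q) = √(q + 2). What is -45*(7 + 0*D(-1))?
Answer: -315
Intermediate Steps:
l(q) = √(2 + q)
L(Q, a) = (Q + √(2 + a))/(-2 + a) (L(Q, a) = (Q + √(2 + a))/(a - 2) = (Q + √(2 + a))/(-2 + a))
D(b) = 2*b²/7 + (b + √(2 + b))/(7*(-2 + b)) (D(b) = ((b² + b*b) + (b + √(2 + b))/(-2 + b))/7 = ((b² + b²) + (b + √(2 + b))/(-2 + b))/7 = (2*b² + (b + √(2 + b))/(-2 + b))/7 = 2*b²/7 + (b + √(2 + b))/(7*(-2 + b)))
-45*(7 + 0*D(-1)) = -45*(7 + 0*((-1 + √(2 - 1) + 2*(-1)²*(-2 - 1))/(7*(-2 - 1)))) = -45*(7 + 0*((⅐)*(-1 + √1 + 2*1*(-3))/(-3))) = -45*(7 + 0*((⅐)*(-⅓)*(-1 + 1 - 6))) = -45*(7 + 0*((⅐)*(-⅓)*(-6))) = -45*(7 + 0*(2/7)) = -45*(7 + 0) = -45*7 = -315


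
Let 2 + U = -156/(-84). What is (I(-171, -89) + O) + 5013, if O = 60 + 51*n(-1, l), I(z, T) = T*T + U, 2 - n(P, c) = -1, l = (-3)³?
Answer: 92028/7 ≈ 13147.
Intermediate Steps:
l = -27
n(P, c) = 3 (n(P, c) = 2 - 1*(-1) = 2 + 1 = 3)
U = -⅐ (U = -2 - 156/(-84) = -2 - 156*(-1/84) = -2 + 13/7 = -⅐ ≈ -0.14286)
I(z, T) = -⅐ + T² (I(z, T) = T*T - ⅐ = T² - ⅐ = -⅐ + T²)
O = 213 (O = 60 + 51*3 = 60 + 153 = 213)
(I(-171, -89) + O) + 5013 = ((-⅐ + (-89)²) + 213) + 5013 = ((-⅐ + 7921) + 213) + 5013 = (55446/7 + 213) + 5013 = 56937/7 + 5013 = 92028/7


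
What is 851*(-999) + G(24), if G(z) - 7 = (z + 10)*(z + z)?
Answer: -848510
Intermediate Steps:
G(z) = 7 + 2*z*(10 + z) (G(z) = 7 + (z + 10)*(z + z) = 7 + (10 + z)*(2*z) = 7 + 2*z*(10 + z))
851*(-999) + G(24) = 851*(-999) + (7 + 2*24**2 + 20*24) = -850149 + (7 + 2*576 + 480) = -850149 + (7 + 1152 + 480) = -850149 + 1639 = -848510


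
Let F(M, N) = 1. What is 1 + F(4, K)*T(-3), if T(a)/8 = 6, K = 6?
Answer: 49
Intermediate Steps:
T(a) = 48 (T(a) = 8*6 = 48)
1 + F(4, K)*T(-3) = 1 + 1*48 = 1 + 48 = 49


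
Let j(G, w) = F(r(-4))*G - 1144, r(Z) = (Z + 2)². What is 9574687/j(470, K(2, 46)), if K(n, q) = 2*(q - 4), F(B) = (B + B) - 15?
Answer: -9574687/4434 ≈ -2159.4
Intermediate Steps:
r(Z) = (2 + Z)²
F(B) = -15 + 2*B (F(B) = 2*B - 15 = -15 + 2*B)
K(n, q) = -8 + 2*q (K(n, q) = 2*(-4 + q) = -8 + 2*q)
j(G, w) = -1144 - 7*G (j(G, w) = (-15 + 2*(2 - 4)²)*G - 1144 = (-15 + 2*(-2)²)*G - 1144 = (-15 + 2*4)*G - 1144 = (-15 + 8)*G - 1144 = -7*G - 1144 = -1144 - 7*G)
9574687/j(470, K(2, 46)) = 9574687/(-1144 - 7*470) = 9574687/(-1144 - 3290) = 9574687/(-4434) = 9574687*(-1/4434) = -9574687/4434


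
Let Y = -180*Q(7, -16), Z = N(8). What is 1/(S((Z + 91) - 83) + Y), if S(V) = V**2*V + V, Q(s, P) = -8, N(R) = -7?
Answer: 1/1442 ≈ 0.00069348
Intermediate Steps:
Z = -7
Y = 1440 (Y = -180*(-8) = 1440)
S(V) = V + V**3 (S(V) = V**3 + V = V + V**3)
1/(S((Z + 91) - 83) + Y) = 1/((((-7 + 91) - 83) + ((-7 + 91) - 83)**3) + 1440) = 1/(((84 - 83) + (84 - 83)**3) + 1440) = 1/((1 + 1**3) + 1440) = 1/((1 + 1) + 1440) = 1/(2 + 1440) = 1/1442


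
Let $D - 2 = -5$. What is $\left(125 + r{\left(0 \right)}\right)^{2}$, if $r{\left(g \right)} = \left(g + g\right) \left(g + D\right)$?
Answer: $15625$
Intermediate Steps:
$D = -3$ ($D = 2 - 5 = -3$)
$r{\left(g \right)} = 2 g \left(-3 + g\right)$ ($r{\left(g \right)} = \left(g + g\right) \left(g - 3\right) = 2 g \left(-3 + g\right)$)
$\left(125 + r{\left(0 \right)}\right)^{2} = \left(125 + 2 \cdot 0 \left(-3 + 0\right)\right)^{2} = \left(125 + 2 \cdot 0 \left(-3\right)\right)^{2} = \left(125 + 0\right)^{2} = 125^{2} = 15625$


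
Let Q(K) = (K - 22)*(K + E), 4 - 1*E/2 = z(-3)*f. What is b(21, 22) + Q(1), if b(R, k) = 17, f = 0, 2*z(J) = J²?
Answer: -172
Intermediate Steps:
z(J) = J²/2
E = 8 (E = 8 - 2*(½)*(-3)²*0 = 8 - 2*(½)*9*0 = 8 - 9*0 = 8 - 2*0 = 8 + 0 = 8)
Q(K) = (-22 + K)*(8 + K) (Q(K) = (K - 22)*(K + 8) = (-22 + K)*(8 + K))
b(21, 22) + Q(1) = 17 + (-176 + 1² - 14*1) = 17 + (-176 + 1 - 14) = 17 - 189 = -172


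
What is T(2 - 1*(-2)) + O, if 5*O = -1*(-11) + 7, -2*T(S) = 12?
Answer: -12/5 ≈ -2.4000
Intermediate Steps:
T(S) = -6 (T(S) = -½*12 = -6)
O = 18/5 (O = (-1*(-11) + 7)/5 = (11 + 7)/5 = (⅕)*18 = 18/5 ≈ 3.6000)
T(2 - 1*(-2)) + O = -6 + 18/5 = -12/5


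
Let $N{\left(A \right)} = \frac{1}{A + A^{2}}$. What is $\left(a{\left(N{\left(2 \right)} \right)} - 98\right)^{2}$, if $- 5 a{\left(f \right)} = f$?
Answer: $\frac{8649481}{900} \approx 9610.5$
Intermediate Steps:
$a{\left(f \right)} = - \frac{f}{5}$
$\left(a{\left(N{\left(2 \right)} \right)} - 98\right)^{2} = \left(- \frac{\frac{1}{2} \frac{1}{1 + 2}}{5} - 98\right)^{2} = \left(- \frac{\frac{1}{2} \cdot \frac{1}{3}}{5} - 98\right)^{2} = \left(\left(- \frac{1}{5}\right) \frac{1}{6} - 98\right)^{2} = \left(- \frac{1}{30} - 98\right)^{2} = \left(- \frac{2941}{30}\right)^{2} = \frac{8649481}{900}$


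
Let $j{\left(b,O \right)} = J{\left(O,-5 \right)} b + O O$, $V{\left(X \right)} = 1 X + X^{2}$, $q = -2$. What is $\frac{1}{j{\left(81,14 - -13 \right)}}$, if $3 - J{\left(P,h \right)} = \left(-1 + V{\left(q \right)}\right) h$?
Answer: $\frac{1}{1377} \approx 0.00072622$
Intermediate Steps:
$V{\left(X \right)} = X + X^{2}$
$J{\left(P,h \right)} = 3 - h$ ($J{\left(P,h \right)} = 3 - \left(-1 - 2 \left(1 - 2\right)\right) h = 3 - \left(-1 - -2\right) h = 3 - \left(-1 + 2\right) h = 3 - 1 h = 3 - h$)
$j{\left(b,O \right)} = O^{2} + 8 b$ ($j{\left(b,O \right)} = \left(3 - -5\right) b + O O = \left(3 + 5\right) b + O^{2} = 8 b + O^{2} = O^{2} + 8 b$)
$\frac{1}{j{\left(81,14 - -13 \right)}} = \frac{1}{\left(14 - -13\right)^{2} + 8 \cdot 81} = \frac{1}{\left(14 + 13\right)^{2} + 648} = \frac{1}{27^{2} + 648} = \frac{1}{729 + 648} = \frac{1}{1377}$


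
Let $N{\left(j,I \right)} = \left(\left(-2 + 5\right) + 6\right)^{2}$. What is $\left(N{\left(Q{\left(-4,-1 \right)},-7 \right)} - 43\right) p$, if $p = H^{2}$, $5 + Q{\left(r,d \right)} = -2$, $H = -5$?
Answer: $950$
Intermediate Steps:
$Q{\left(r,d \right)} = -7$ ($Q{\left(r,d \right)} = -5 - 2 = -7$)
$N{\left(j,I \right)} = 81$ ($N{\left(j,I \right)} = \left(3 + 6\right)^{2} = 9^{2} = 81$)
$p = 25$ ($p = \left(-5\right)^{2} = 25$)
$\left(N{\left(Q{\left(-4,-1 \right)},-7 \right)} - 43\right) p = \left(81 - 43\right) 25 = 38 \cdot 25 = 950$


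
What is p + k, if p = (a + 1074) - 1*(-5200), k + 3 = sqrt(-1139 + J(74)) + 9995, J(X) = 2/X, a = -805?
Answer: 15461 + I*sqrt(1559254)/37 ≈ 15461.0 + 33.749*I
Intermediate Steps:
k = 9992 + I*sqrt(1559254)/37 (k = -3 + (sqrt(-1139 + 2/74) + 9995) = -3 + (sqrt(-1139 + 2*(1/74)) + 9995) = -3 + (sqrt(-1139 + 1/37) + 9995) = -3 + (sqrt(-42142/37) + 9995) = -3 + (I*sqrt(1559254)/37 + 9995) = -3 + (9995 + I*sqrt(1559254)/37) = 9992 + I*sqrt(1559254)/37 ≈ 9992.0 + 33.749*I)
p = 5469 (p = (-805 + 1074) - 1*(-5200) = 269 + 5200 = 5469)
p + k = 5469 + (9992 + I*sqrt(1559254)/37) = 15461 + I*sqrt(1559254)/37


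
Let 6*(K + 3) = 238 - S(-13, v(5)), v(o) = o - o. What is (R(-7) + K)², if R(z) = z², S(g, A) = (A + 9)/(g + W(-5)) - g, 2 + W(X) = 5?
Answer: 2798929/400 ≈ 6997.3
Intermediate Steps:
W(X) = 3 (W(X) = -2 + 5 = 3)
v(o) = 0
S(g, A) = -g + (9 + A)/(3 + g) (S(g, A) = (A + 9)/(g + 3) - g = (9 + A)/(3 + g) - g = -g + (9 + A)/(3 + g))
K = 693/20 (K = -3 + (238 - (9 + 0 - 1*(-13)² - 3*(-13))/(3 - 13))/6 = -3 + (238 - (9 + 0 - 1*169 + 39)/(-10))/6 = -3 + (238 - (-1)*(9 + 0 - 169 + 39)/10)/6 = -3 + (238 - (-1)*(-121)/10)/6 = -3 + (238 - 1*121/10)/6 = -3 + (238 - 121/10)/6 = -3 + (⅙)*(2259/10) = -3 + 753/20 = 693/20 ≈ 34.650)
(R(-7) + K)² = ((-7)² + 693/20)² = (49 + 693/20)² = (1673/20)² = 2798929/400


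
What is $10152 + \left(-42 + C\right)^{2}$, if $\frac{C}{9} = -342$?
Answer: $9744552$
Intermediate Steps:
$C = -3078$ ($C = 9 \left(-342\right) = -3078$)
$10152 + \left(-42 + C\right)^{2} = 10152 + \left(-42 - 3078\right)^{2} = 10152 + \left(-3120\right)^{2} = 10152 + 9734400 = 9744552$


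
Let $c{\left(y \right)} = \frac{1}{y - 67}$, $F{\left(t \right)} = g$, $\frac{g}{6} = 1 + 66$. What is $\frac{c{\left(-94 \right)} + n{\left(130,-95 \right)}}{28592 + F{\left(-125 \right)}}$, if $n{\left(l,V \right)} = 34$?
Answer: $\frac{5473}{4668034} \approx 0.0011724$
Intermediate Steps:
$g = 402$ ($g = 6 \left(1 + 66\right) = 6 \cdot 67 = 402$)
$F{\left(t \right)} = 402$
$c{\left(y \right)} = \frac{1}{-67 + y}$
$\frac{c{\left(-94 \right)} + n{\left(130,-95 \right)}}{28592 + F{\left(-125 \right)}} = \frac{\frac{1}{-67 - 94} + 34}{28592 + 402} = \frac{\frac{1}{-161} + 34}{28994} = \left(- \frac{1}{161} + 34\right) \frac{1}{28994} = \frac{5473}{161} \cdot \frac{1}{28994} = \frac{5473}{4668034}$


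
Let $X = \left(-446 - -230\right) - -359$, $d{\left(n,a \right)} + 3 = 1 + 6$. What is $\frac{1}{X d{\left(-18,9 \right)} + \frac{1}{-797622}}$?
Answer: $\frac{797622}{456239783} \approx 0.0017483$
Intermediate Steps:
$d{\left(n,a \right)} = 4$ ($d{\left(n,a \right)} = -3 + \left(1 + 6\right) = -3 + 7 = 4$)
$X = 143$ ($X = \left(-446 + 230\right) + 359 = -216 + 359 = 143$)
$\frac{1}{X d{\left(-18,9 \right)} + \frac{1}{-797622}} = \frac{1}{143 \cdot 4 + \frac{1}{-797622}} = \frac{1}{572 - \frac{1}{797622}} = \frac{1}{\frac{456239783}{797622}} = \frac{797622}{456239783}$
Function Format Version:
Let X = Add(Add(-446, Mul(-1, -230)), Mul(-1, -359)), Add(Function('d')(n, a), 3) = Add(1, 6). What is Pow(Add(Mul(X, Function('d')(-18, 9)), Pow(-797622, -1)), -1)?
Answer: Rational(797622, 456239783) ≈ 0.0017483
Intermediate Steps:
Function('d')(n, a) = 4 (Function('d')(n, a) = Add(-3, Add(1, 6)) = Add(-3, 7) = 4)
X = 143 (X = Add(Add(-446, 230), 359) = Add(-216, 359) = 143)
Pow(Add(Mul(X, Function('d')(-18, 9)), Pow(-797622, -1)), -1) = Pow(Add(Mul(143, 4), Pow(-797622, -1)), -1) = Pow(Add(572, Rational(-1, 797622)), -1) = Pow(Rational(456239783, 797622), -1) = Rational(797622, 456239783)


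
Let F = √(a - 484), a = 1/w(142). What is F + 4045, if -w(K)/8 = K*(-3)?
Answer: 4045 + I*√351337323/852 ≈ 4045.0 + 22.0*I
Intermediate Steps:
w(K) = 24*K (w(K) = -8*K*(-3) = -(-24)*K = 24*K)
a = 1/3408 (a = 1/(24*142) = 1/3408 ≈ 0.00029343)
F = I*√351337323/852 (F = √(1/3408 - 484) = √(-1649471/3408) = I*√351337323/852 ≈ 22.0*I)
F + 4045 = I*√351337323/852 + 4045 = 4045 + I*√351337323/852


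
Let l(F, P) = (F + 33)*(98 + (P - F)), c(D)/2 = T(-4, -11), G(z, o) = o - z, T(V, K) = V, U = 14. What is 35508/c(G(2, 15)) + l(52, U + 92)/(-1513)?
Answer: -791573/178 ≈ -4447.0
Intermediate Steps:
c(D) = -8 (c(D) = 2*(-4) = -8)
l(F, P) = (33 + F)*(98 + P - F)
35508/c(G(2, 15)) + l(52, U + 92)/(-1513) = 35508/(-8) + (3234 - 1*52**2 + 33*(14 + 92) + 65*52 + 52*(14 + 92))/(-1513) = 35508*(-1/8) + (3234 - 1*2704 + 33*106 + 3380 + 52*106)*(-1/1513) = -8877/2 + (3234 - 2704 + 3498 + 3380 + 5512)*(-1/1513) = -8877/2 + 12920*(-1/1513) = -8877/2 - 760/89 = -791573/178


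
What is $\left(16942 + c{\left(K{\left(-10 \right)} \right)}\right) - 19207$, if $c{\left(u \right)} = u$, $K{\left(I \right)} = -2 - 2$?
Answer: $-2269$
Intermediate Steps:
$K{\left(I \right)} = -4$ ($K{\left(I \right)} = -2 - 2 = -4$)
$\left(16942 + c{\left(K{\left(-10 \right)} \right)}\right) - 19207 = \left(16942 - 4\right) - 19207 = 16938 - 19207 = -2269$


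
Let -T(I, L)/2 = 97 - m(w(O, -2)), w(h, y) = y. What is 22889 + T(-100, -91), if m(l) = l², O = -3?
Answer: 22703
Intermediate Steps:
T(I, L) = -186 (T(I, L) = -2*(97 - 1*(-2)²) = -2*(97 - 1*4) = -2*(97 - 4) = -2*93 = -186)
22889 + T(-100, -91) = 22889 - 186 = 22703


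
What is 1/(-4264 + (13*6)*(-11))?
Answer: -1/5122 ≈ -0.00019524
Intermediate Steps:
1/(-4264 + (13*6)*(-11)) = 1/(-4264 + 78*(-11)) = 1/(-4264 - 858) = 1/(-5122) = -1/5122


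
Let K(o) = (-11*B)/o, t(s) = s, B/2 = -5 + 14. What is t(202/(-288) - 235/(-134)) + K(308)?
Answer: 27655/67536 ≈ 0.40949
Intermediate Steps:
B = 18 (B = 2*(-5 + 14) = 2*9 = 18)
K(o) = -198/o (K(o) = (-11*18)/o = -198/o)
t(202/(-288) - 235/(-134)) + K(308) = (202/(-288) - 235/(-134)) - 198/308 = (202*(-1/288) - 235*(-1/134)) - 198*1/308 = (-101/144 + 235/134) - 9/14 = 10153/9648 - 9/14 = 27655/67536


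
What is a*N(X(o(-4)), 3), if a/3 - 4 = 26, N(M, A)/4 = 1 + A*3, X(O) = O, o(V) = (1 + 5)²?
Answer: 3600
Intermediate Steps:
o(V) = 36 (o(V) = 6² = 36)
N(M, A) = 4 + 12*A (N(M, A) = 4*(1 + A*3) = 4*(1 + 3*A) = 4 + 12*A)
a = 90 (a = 12 + 3*26 = 12 + 78 = 90)
a*N(X(o(-4)), 3) = 90*(4 + 12*3) = 90*(4 + 36) = 90*40 = 3600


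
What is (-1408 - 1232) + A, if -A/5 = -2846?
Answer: 11590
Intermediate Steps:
A = 14230 (A = -5*(-2846) = 14230)
(-1408 - 1232) + A = (-1408 - 1232) + 14230 = -2640 + 14230 = 11590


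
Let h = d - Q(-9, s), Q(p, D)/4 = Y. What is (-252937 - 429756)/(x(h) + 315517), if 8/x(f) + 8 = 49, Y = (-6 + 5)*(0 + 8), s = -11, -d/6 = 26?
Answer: -27990413/12936205 ≈ -2.1637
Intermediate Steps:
d = -156 (d = -6*26 = -156)
Y = -8 (Y = -1*8 = -8)
Q(p, D) = -32 (Q(p, D) = 4*(-8) = -32)
h = -124 (h = -156 - 1*(-32) = -156 + 32 = -124)
x(f) = 8/41 (x(f) = 8/(-8 + 49) = 8/41)
(-252937 - 429756)/(x(h) + 315517) = (-252937 - 429756)/(8/41 + 315517) = -682693/12936205/41 = -682693*41/12936205 = -27990413/12936205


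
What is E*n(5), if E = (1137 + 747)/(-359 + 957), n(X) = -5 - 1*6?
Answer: -10362/299 ≈ -34.656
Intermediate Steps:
n(X) = -11 (n(X) = -5 - 6 = -11)
E = 942/299 (E = 1884/598 = 1884*(1/598) = 942/299 ≈ 3.1505)
E*n(5) = (942/299)*(-11) = -10362/299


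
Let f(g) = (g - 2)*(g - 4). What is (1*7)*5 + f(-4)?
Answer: 83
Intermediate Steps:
f(g) = (-4 + g)*(-2 + g) (f(g) = (-2 + g)*(-4 + g) = (-4 + g)*(-2 + g))
(1*7)*5 + f(-4) = (1*7)*5 + (8 + (-4)² - 6*(-4)) = 7*5 + (8 + 16 + 24) = 35 + 48 = 83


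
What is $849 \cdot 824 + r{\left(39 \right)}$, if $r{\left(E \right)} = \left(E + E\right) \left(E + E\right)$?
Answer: $705660$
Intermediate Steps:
$r{\left(E \right)} = 4 E^{2}$ ($r{\left(E \right)} = 2 E 2 E = 4 E^{2}$)
$849 \cdot 824 + r{\left(39 \right)} = 849 \cdot 824 + 4 \cdot 39^{2} = 699576 + 4 \cdot 1521 = 699576 + 6084 = 705660$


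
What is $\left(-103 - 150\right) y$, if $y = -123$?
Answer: $31119$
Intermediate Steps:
$\left(-103 - 150\right) y = \left(-103 - 150\right) \left(-123\right) = \left(-253\right) \left(-123\right) = 31119$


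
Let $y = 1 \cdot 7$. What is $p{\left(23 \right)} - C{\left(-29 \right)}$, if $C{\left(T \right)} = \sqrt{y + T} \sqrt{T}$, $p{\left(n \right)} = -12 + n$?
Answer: $11 + \sqrt{638} \approx 36.259$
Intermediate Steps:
$y = 7$
$C{\left(T \right)} = \sqrt{T} \sqrt{7 + T}$ ($C{\left(T \right)} = \sqrt{7 + T} \sqrt{T} = \sqrt{T} \sqrt{7 + T}$)
$p{\left(23 \right)} - C{\left(-29 \right)} = \left(-12 + 23\right) - \sqrt{-29} \sqrt{7 - 29} = 11 - i \sqrt{29} \sqrt{-22} = 11 - i \sqrt{29} i \sqrt{22} = 11 - - \sqrt{638} = 11 + \sqrt{638}$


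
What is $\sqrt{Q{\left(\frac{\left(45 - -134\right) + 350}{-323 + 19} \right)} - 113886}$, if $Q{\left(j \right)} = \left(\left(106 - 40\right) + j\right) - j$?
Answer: $2 i \sqrt{28455} \approx 337.37 i$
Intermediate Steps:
$Q{\left(j \right)} = 66$ ($Q{\left(j \right)} = \left(66 + j\right) - j = 66$)
$\sqrt{Q{\left(\frac{\left(45 - -134\right) + 350}{-323 + 19} \right)} - 113886} = \sqrt{66 - 113886} = \sqrt{-113820} = 2 i \sqrt{28455}$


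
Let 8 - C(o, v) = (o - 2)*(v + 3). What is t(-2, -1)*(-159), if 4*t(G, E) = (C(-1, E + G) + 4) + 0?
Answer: -477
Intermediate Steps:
C(o, v) = 8 - (-2 + o)*(3 + v) (C(o, v) = 8 - (o - 2)*(v + 3) = 8 - (-2 + o)*(3 + v))
t(G, E) = 21/4 + 3*E/4 + 3*G/4 (t(G, E) = (((14 - 3*(-1) + 2*(E + G) - 1*(-1)*(E + G)) + 4) + 0)/4 = (((14 + 3 + (2*E + 2*G) + (E + G)) + 4) + 0)/4 = (((17 + 3*E + 3*G) + 4) + 0)/4 = ((21 + 3*E + 3*G) + 0)/4 = (21 + 3*E + 3*G)/4 = 21/4 + 3*E/4 + 3*G/4)
t(-2, -1)*(-159) = (21/4 + (¾)*(-1) + (¾)*(-2))*(-159) = (21/4 - ¾ - 3/2)*(-159) = 3*(-159) = -477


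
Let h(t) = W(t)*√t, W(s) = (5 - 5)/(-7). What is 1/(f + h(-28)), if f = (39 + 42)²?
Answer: 1/6561 ≈ 0.00015242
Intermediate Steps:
W(s) = 0 (W(s) = 0*(-⅐) = 0)
h(t) = 0 (h(t) = 0*√t = 0)
f = 6561 (f = 81² = 6561)
1/(f + h(-28)) = 1/(6561 + 0) = 1/6561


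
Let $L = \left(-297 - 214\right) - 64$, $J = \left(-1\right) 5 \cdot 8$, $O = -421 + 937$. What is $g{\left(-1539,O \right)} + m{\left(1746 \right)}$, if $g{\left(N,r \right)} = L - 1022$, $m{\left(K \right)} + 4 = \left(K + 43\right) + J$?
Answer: $148$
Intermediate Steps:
$O = 516$
$J = -40$ ($J = \left(-5\right) 8 = -40$)
$L = -575$ ($L = -511 - 64 = -575$)
$m{\left(K \right)} = -1 + K$ ($m{\left(K \right)} = -4 + \left(\left(K + 43\right) - 40\right) = -4 + \left(\left(43 + K\right) - 40\right) = -4 + \left(3 + K\right) = -1 + K$)
$g{\left(N,r \right)} = -1597$ ($g{\left(N,r \right)} = -575 - 1022 = -1597$)
$g{\left(-1539,O \right)} + m{\left(1746 \right)} = -1597 + \left(-1 + 1746\right) = -1597 + 1745 = 148$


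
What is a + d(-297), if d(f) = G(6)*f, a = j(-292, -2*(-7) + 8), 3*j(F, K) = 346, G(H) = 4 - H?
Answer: 2128/3 ≈ 709.33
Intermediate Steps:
j(F, K) = 346/3 (j(F, K) = (⅓)*346 = 346/3)
a = 346/3 ≈ 115.33
d(f) = -2*f (d(f) = (4 - 1*6)*f = (4 - 6)*f = -2*f)
a + d(-297) = 346/3 - 2*(-297) = 346/3 + 594 = 2128/3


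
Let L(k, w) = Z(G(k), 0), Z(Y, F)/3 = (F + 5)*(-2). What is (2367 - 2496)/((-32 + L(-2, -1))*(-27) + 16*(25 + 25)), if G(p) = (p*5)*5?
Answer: -129/2474 ≈ -0.052142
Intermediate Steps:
G(p) = 25*p (G(p) = (5*p)*5 = 25*p)
Z(Y, F) = -30 - 6*F (Z(Y, F) = 3*((F + 5)*(-2)) = 3*((5 + F)*(-2)) = 3*(-10 - 2*F) = -30 - 6*F)
L(k, w) = -30 (L(k, w) = -30 - 6*0 = -30 + 0 = -30)
(2367 - 2496)/((-32 + L(-2, -1))*(-27) + 16*(25 + 25)) = (2367 - 2496)/((-32 - 30)*(-27) + 16*(25 + 25)) = -129/(-62*(-27) + 16*50) = -129/(1674 + 800) = -129/2474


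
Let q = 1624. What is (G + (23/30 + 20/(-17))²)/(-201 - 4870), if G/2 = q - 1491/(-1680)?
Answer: -1690620317/2637934200 ≈ -0.64089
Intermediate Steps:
G = 129991/40 (G = 2*(1624 - 1491/(-1680)) = 2*(1624 - 1491*(-1)/1680) = 2*(1624 - 1*(-71/80)) = 2*(1624 + 71/80) = 2*(129991/80) = 129991/40 ≈ 3249.8)
(G + (23/30 + 20/(-17))²)/(-201 - 4870) = (129991/40 + (23/30 + 20/(-17))²)/(-201 - 4870) = (129991/40 + (23*(1/30) + 20*(-1/17))²)/(-5071) = (129991/40 + (23/30 - 20/17)²)*(-1/5071) = (129991/40 + (-209/510)²)*(-1/5071) = (129991/40 + 43681/260100)*(-1/5071) = (1690620317/520200)*(-1/5071) = -1690620317/2637934200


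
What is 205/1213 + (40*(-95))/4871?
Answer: -3610845/5908523 ≈ -0.61112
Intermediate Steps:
205/1213 + (40*(-95))/4871 = 205*(1/1213) - 3800*1/4871 = 205/1213 - 3800/4871 = -3610845/5908523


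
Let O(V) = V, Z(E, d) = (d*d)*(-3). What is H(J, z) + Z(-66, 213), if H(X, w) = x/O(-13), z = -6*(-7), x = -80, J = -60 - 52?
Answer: -1769311/13 ≈ -1.3610e+5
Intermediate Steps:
Z(E, d) = -3*d² (Z(E, d) = d²*(-3) = -3*d²)
J = -112
z = 42
H(X, w) = 80/13 (H(X, w) = -80/(-13) = -80*(-1/13) = 80/13)
H(J, z) + Z(-66, 213) = 80/13 - 3*213² = 80/13 - 3*45369 = 80/13 - 136107 = -1769311/13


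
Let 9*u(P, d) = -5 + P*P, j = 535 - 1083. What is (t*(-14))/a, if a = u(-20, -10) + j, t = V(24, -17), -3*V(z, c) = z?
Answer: -1008/4537 ≈ -0.22217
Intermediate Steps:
V(z, c) = -z/3
t = -8 (t = -⅓*24 = -8)
j = -548
u(P, d) = -5/9 + P²/9 (u(P, d) = (-5 + P*P)/9 = (-5 + P²)/9 = -5/9 + P²/9)
a = -4537/9 (a = (-5/9 + (⅑)*(-20)²) - 548 = (-5/9 + (⅑)*400) - 548 = (-5/9 + 400/9) - 548 = 395/9 - 548 = -4537/9 ≈ -504.11)
(t*(-14))/a = (-8*(-14))/(-4537/9) = 112*(-9/4537) = -1008/4537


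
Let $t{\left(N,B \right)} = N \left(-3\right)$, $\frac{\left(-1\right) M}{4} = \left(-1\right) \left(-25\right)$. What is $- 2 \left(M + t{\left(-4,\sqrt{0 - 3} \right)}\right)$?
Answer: $176$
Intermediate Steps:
$M = -100$ ($M = - 4 \left(\left(-1\right) \left(-25\right)\right) = \left(-4\right) 25 = -100$)
$t{\left(N,B \right)} = - 3 N$
$- 2 \left(M + t{\left(-4,\sqrt{0 - 3} \right)}\right) = - 2 \left(-100 - -12\right) = - 2 \left(-100 + 12\right) = \left(-2\right) \left(-88\right) = 176$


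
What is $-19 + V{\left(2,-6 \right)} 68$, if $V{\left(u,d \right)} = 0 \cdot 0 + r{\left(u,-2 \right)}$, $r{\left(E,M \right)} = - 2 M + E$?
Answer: $389$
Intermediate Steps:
$r{\left(E,M \right)} = E - 2 M$
$V{\left(u,d \right)} = 4 + u$ ($V{\left(u,d \right)} = 0 \cdot 0 + \left(u - -4\right) = 0 + \left(u + 4\right) = 0 + \left(4 + u\right) = 4 + u$)
$-19 + V{\left(2,-6 \right)} 68 = -19 + \left(4 + 2\right) 68 = -19 + 6 \cdot 68 = -19 + 408 = 389$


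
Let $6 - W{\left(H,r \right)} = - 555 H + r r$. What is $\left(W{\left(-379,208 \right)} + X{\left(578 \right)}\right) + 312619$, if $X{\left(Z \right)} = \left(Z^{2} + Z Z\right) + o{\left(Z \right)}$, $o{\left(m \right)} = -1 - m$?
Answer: $726605$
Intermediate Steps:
$W{\left(H,r \right)} = 6 - r^{2} + 555 H$ ($W{\left(H,r \right)} = 6 - \left(- 555 H + r r\right) = 6 - \left(- 555 H + r^{2}\right) = 6 - \left(r^{2} - 555 H\right) = 6 + \left(- r^{2} + 555 H\right) = 6 - r^{2} + 555 H$)
$X{\left(Z \right)} = -1 - Z + 2 Z^{2}$ ($X{\left(Z \right)} = \left(Z^{2} + Z Z\right) - \left(1 + Z\right) = \left(Z^{2} + Z^{2}\right) - \left(1 + Z\right) = 2 Z^{2} - \left(1 + Z\right) = -1 - Z + 2 Z^{2}$)
$\left(W{\left(-379,208 \right)} + X{\left(578 \right)}\right) + 312619 = \left(\left(6 - 208^{2} + 555 \left(-379\right)\right) - \left(579 - 668168\right)\right) + 312619 = \left(\left(6 - 43264 - 210345\right) - -667589\right) + 312619 = \left(-253603 + 667589\right) + 312619 = 413986 + 312619 = 726605$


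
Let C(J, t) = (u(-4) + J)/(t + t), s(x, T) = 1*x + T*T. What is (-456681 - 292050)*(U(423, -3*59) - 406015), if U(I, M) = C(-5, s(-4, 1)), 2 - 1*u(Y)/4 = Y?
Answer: 607996775893/2 ≈ 3.0400e+11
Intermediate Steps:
s(x, T) = x + T²
u(Y) = 8 - 4*Y
C(J, t) = (24 + J)/(2*t) (C(J, t) = ((8 - 4*(-4)) + J)/(t + t) = ((8 + 16) + J)/((2*t)) = (24 + J)*(1/(2*t)) = (24 + J)/(2*t))
U(I, M) = -19/6 (U(I, M) = (24 - 5)/(2*(-4 + 1²)) = (½)*19/(-4 + 1) = (½)*19/(-3) = (½)*(-⅓)*19 = -19/6)
(-456681 - 292050)*(U(423, -3*59) - 406015) = (-456681 - 292050)*(-19/6 - 406015) = -748731*(-2436109/6) = 607996775893/2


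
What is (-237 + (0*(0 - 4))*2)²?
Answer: 56169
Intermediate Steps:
(-237 + (0*(0 - 4))*2)² = (-237 + (0*(-4))*2)² = (-237 + 0*2)² = (-237 + 0)² = (-237)² = 56169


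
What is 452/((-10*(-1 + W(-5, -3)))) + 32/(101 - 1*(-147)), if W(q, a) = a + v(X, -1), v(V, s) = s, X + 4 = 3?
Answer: 7106/775 ≈ 9.1690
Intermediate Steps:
X = -1 (X = -4 + 3 = -1)
W(q, a) = -1 + a (W(q, a) = a - 1 = -1 + a)
452/((-10*(-1 + W(-5, -3)))) + 32/(101 - 1*(-147)) = 452/((-10*(-1 + (-1 - 3)))) + 32/(101 - 1*(-147)) = 452/((-10*(-1 - 4))) + 32/(101 + 147) = 452/((-10*(-5))) + 32/248 = 452/50 + 32*(1/248) = 452*(1/50) + 4/31 = 226/25 + 4/31 = 7106/775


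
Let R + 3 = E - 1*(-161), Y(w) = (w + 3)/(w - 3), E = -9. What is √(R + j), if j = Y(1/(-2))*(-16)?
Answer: √7861/7 ≈ 12.666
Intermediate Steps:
Y(w) = (3 + w)/(-3 + w)
j = 80/7 (j = ((3 + 1/(-2))/(-3 + 1/(-2)))*(-16) = ((3 - ½)/(-3 - ½))*(-16) = ((5/2)/(-7/2))*(-16) = -2/7*5/2*(-16) = -5/7*(-16) = 80/7 ≈ 11.429)
R = 149 (R = -3 + (-9 - 1*(-161)) = -3 + (-9 + 161) = -3 + 152 = 149)
√(R + j) = √(149 + 80/7) = √(1123/7) = √7861/7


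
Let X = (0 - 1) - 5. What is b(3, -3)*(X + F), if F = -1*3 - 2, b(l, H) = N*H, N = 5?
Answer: 165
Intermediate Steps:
b(l, H) = 5*H
X = -6 (X = -1 - 5 = -6)
F = -5 (F = -3 - 2 = -5)
b(3, -3)*(X + F) = (5*(-3))*(-6 - 5) = -15*(-11) = 165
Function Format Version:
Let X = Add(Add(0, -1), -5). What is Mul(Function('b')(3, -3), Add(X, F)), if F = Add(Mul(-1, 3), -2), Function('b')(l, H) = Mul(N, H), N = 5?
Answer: 165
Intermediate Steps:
Function('b')(l, H) = Mul(5, H)
X = -6 (X = Add(-1, -5) = -6)
F = -5 (F = Add(-3, -2) = -5)
Mul(Function('b')(3, -3), Add(X, F)) = Mul(Mul(5, -3), Add(-6, -5)) = Mul(-15, -11) = 165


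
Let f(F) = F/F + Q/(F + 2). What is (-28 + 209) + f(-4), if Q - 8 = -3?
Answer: 359/2 ≈ 179.50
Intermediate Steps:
Q = 5 (Q = 8 - 3 = 5)
f(F) = 1 + 5/(2 + F) (f(F) = F/F + 5/(F + 2) = 1 + 5/(2 + F))
(-28 + 209) + f(-4) = (-28 + 209) + (7 - 4)/(2 - 4) = 181 + 3/(-2) = 181 - 1/2*3 = 181 - 3/2 = 359/2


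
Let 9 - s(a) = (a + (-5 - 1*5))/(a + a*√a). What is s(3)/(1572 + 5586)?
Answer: 47/42948 + 7*√3/42948 ≈ 0.0013766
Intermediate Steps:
s(a) = 9 - (-10 + a)/(a + a^(3/2)) (s(a) = 9 - (a + (-5 - 1*5))/(a + a*√a) = 9 - (a + (-5 - 5))/(a + a^(3/2)) = 9 - (a - 10)/(a + a^(3/2)) = 9 - (-10 + a)/(a + a^(3/2)))
s(3)/(1572 + 5586) = ((10 + 8*3 + 9*3^(3/2))/(3 + 3^(3/2)))/(1572 + 5586) = ((10 + 24 + 9*(3*√3))/(3 + 3*√3))/7158 = ((10 + 24 + 27*√3)/(3 + 3*√3))/7158 = ((34 + 27*√3)/(3 + 3*√3))/7158 = (34 + 27*√3)/(7158*(3 + 3*√3))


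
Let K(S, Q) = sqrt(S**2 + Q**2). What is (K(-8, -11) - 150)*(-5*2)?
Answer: 1500 - 10*sqrt(185) ≈ 1364.0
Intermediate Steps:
K(S, Q) = sqrt(Q**2 + S**2)
(K(-8, -11) - 150)*(-5*2) = (sqrt((-11)**2 + (-8)**2) - 150)*(-5*2) = (sqrt(121 + 64) - 150)*(-10) = (sqrt(185) - 150)*(-10) = (-150 + sqrt(185))*(-10) = 1500 - 10*sqrt(185)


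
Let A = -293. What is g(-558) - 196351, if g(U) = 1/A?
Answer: -57530844/293 ≈ -1.9635e+5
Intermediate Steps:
g(U) = -1/293 (g(U) = 1/(-293) = -1/293)
g(-558) - 196351 = -1/293 - 196351 = -57530844/293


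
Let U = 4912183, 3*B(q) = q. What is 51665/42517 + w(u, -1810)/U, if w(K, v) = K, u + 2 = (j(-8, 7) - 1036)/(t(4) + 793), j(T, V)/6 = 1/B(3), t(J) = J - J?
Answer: 3299241327683/2715066699943 ≈ 1.2152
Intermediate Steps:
B(q) = q/3
t(J) = 0
j(T, V) = 6 (j(T, V) = 6/(((⅓)*3)) = 6/1 = 6*1 = 6)
u = -2616/793 (u = -2 + (6 - 1036)/(0 + 793) = -2 - 1030/793 = -2616/793 ≈ -3.2989)
51665/42517 + w(u, -1810)/U = 51665/42517 - 2616/793/4912183 = 51665*(1/42517) - 2616/793*1/4912183 = 51665/42517 - 2616/3895361119 = 3299241327683/2715066699943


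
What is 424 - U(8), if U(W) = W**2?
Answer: 360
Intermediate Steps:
424 - U(8) = 424 - 1*8**2 = 424 - 1*64 = 424 - 64 = 360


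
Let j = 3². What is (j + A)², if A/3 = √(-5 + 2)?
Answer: 54 + 54*I*√3 ≈ 54.0 + 93.531*I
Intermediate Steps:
j = 9
A = 3*I*√3 (A = 3*√(-5 + 2) = 3*√(-3) = 3*(I*√3) = 3*I*√3 ≈ 5.1962*I)
(j + A)² = (9 + 3*I*√3)²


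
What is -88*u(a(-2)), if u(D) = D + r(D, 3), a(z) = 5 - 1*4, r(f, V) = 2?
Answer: -264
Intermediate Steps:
a(z) = 1 (a(z) = 5 - 4 = 1)
u(D) = 2 + D (u(D) = D + 2 = 2 + D)
-88*u(a(-2)) = -88*(2 + 1) = -88*3 = -264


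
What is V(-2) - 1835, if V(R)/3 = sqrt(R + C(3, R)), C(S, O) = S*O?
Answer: -1835 + 6*I*sqrt(2) ≈ -1835.0 + 8.4853*I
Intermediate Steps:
C(S, O) = O*S
V(R) = 6*sqrt(R) (V(R) = 3*sqrt(R + R*3) = 3*sqrt(R + 3*R) = 3*sqrt(4*R) = 3*(2*sqrt(R)) = 6*sqrt(R))
V(-2) - 1835 = 6*sqrt(-2) - 1835 = 6*(I*sqrt(2)) - 1835 = 6*I*sqrt(2) - 1835 = -1835 + 6*I*sqrt(2)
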